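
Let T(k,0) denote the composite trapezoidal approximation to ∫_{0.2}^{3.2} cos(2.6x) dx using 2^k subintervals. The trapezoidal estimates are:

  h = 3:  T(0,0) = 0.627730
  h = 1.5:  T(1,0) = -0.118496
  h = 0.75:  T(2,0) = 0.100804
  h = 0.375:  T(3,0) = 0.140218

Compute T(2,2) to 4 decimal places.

0.2100

Richardson extrapolation on the trapezoidal column (denominator 4−1=3):
T(1,1) = (4·(-0.118496) − 0.627730) / 3 = -0.367238
T(2,1) = (4·0.100804 − (-0.118496)) / 3 = 0.173904
T(2,2) = (16·0.173904 − (-0.367238)) / 15 = 0.209980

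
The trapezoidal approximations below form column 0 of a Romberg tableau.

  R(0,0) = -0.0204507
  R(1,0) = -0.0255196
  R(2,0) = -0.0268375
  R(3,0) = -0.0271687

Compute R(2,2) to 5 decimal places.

-0.02728

R(1,1) = (4·(-0.0255196) − (-0.0204507)) / 3 = -0.0272092
R(2,1) = -0.0268375 + (-0.0268375 − (-0.0255196))/3 = -0.0272768
R(2,2) = (16·(-0.0272768) − (-0.0272092)) / 15 = -0.0272813
(Column j=1 coincides with Simpson's rule on the same nodes.)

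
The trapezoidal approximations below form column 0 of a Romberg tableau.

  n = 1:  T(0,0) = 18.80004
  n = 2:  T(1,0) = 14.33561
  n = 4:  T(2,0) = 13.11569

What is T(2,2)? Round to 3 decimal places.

T(1,1) = 14.33561 + (14.33561 − 18.80004)/3 = 12.84747
T(2,1) = 13.11569 + (13.11569 − 14.33561)/3 = 12.70905
T(2,2) = 12.70905 + (12.70905 − 12.84747)/15 = 12.69982

12.700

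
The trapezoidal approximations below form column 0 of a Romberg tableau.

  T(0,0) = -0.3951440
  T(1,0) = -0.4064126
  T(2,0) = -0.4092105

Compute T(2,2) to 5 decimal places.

-0.41014

Richardson extrapolation on the trapezoidal column (denominator 4−1=3):
T(1,1) = -0.4064126 + (-0.4064126 − (-0.3951440))/3 = -0.4101688
T(2,1) = -0.4092105 + (-0.4092105 − (-0.4064126))/3 = -0.4101431
T(2,2) = -0.4101431 + (-0.4101431 − (-0.4101688))/15 = -0.4101414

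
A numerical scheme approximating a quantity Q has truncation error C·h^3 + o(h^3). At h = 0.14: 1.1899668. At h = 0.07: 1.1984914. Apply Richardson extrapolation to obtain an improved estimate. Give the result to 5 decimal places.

Extrapolated value = (8·A(h/2) − A(h)) / (8 − 1)
= (8·1.1984914 − 1.1899668) / 7
= 8.3979644 / 7 = 1.1997092

1.19971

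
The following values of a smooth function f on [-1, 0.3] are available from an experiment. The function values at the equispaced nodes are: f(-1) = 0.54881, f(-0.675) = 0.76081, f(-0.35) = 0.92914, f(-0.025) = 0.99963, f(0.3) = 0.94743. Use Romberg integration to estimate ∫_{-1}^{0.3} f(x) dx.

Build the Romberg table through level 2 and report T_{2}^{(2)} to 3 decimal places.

1.126

T_{0}^{(0)} (trapezoid, 1 panel, h=1.3000): 0.97256
T_{1}^{(0)} (trapezoid, 2 panels, h=0.6500): 1.09022
T_{2}^{(0)} (trapezoid, 4 panels, h=0.3250): 1.11725
T_{1}^{(1)} = 1.09022 + (1.09022 − 0.97256)/3 = 1.12944
T_{2}^{(1)} = 1.11725 + (1.11725 − 1.09022)/3 = 1.12626
T_{2}^{(2)} = 1.12626 + (1.12626 − 1.12944)/15 = 1.12605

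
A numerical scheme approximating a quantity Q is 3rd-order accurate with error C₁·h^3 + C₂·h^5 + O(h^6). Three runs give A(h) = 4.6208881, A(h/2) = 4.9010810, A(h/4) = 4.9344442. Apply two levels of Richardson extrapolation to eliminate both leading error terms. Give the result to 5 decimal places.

First eliminate the h^3 term (factor 2^3 = 8):
  B₁ = (8·4.9010810 − 4.6208881)/7 = 4.9411086
  B₂ = (8·4.9344442 − 4.9010810)/7 = 4.9392104
Then eliminate the h^5 term (factor 2^5 = 32):
  (32·4.9392104 − 4.9411086)/31 = 4.9391492

4.93915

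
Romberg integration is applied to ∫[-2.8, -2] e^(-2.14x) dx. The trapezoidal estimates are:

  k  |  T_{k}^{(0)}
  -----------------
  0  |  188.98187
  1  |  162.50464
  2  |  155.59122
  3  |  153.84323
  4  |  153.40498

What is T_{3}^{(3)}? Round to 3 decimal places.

T_{1}^{(1)} = (4·162.50464 − 188.98187) / 3 = 153.67890
T_{2}^{(1)} = 155.59122 + (155.59122 − 162.50464)/3 = 153.28675
T_{3}^{(1)} = (4·153.84323 − 155.59122) / 3 = 153.26057
T_{2}^{(2)} = (16·153.28675 − 153.67890) / 15 = 153.26061
T_{3}^{(2)} = (16·153.26057 − 153.28675) / 15 = 153.25882
T_{3}^{(3)} = 153.25882 + (153.25882 − 153.26061)/63 = 153.25879

153.259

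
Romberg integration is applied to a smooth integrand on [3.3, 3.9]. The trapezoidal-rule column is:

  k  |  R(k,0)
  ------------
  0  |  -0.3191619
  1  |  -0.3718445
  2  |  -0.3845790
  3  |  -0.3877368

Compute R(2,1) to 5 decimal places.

Richardson extrapolation on the trapezoidal column (denominator 4−1=3):
R(2,1) = -0.3845790 + (-0.3845790 − (-0.3718445))/3 = -0.3888238

-0.38882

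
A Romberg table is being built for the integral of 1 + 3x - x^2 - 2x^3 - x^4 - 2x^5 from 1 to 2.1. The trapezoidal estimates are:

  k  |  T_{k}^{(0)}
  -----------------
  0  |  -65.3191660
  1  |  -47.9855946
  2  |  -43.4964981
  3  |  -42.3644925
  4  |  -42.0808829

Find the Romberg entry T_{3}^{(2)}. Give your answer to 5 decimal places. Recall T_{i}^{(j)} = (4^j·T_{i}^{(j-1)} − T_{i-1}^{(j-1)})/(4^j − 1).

T_{2}^{(1)} = -43.4964981 + (-43.4964981 − (-47.9855946))/3 = -42.0001326
T_{3}^{(1)} = (4·(-42.3644925) − (-43.4964981)) / 3 = -41.9871573
T_{3}^{(2)} = -41.9871573 + (-41.9871573 − (-42.0001326))/15 = -41.9862923
(Column j=1 coincides with Simpson's rule on the same nodes.)

-41.98629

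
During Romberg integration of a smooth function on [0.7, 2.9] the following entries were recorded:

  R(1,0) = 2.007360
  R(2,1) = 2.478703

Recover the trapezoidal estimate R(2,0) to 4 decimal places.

From R(2,1) = (4·R(2,0) − R(1,0))/3, solve for R(2,0):
4·R(2,0) = 3·2.478703 + 2.007360 = 9.443469
R(2,0) = 2.360867

2.3609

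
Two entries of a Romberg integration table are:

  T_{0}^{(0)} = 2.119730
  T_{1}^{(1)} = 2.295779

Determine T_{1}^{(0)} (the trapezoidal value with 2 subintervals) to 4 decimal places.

2.2518

From T_{1}^{(1)} = (4·T_{1}^{(0)} − T_{0}^{(0)})/3, solve for T_{1}^{(0)}:
4·T_{1}^{(0)} = 3·2.295779 + 2.119730 = 9.007067
T_{1}^{(0)} = 2.251767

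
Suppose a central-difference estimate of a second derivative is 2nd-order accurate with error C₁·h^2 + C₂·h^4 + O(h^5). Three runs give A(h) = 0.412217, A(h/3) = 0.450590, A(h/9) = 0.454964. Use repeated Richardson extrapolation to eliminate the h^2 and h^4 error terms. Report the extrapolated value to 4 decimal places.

0.4555

First eliminate the h^2 term (factor 3^2 = 9):
  B₁ = (9·0.450590 − 0.412217)/8 = 0.455387
  B₂ = (9·0.454964 − 0.450590)/8 = 0.455511
Then eliminate the h^4 term (factor 3^4 = 81):
  (81·0.455511 − 0.455387)/80 = 0.455513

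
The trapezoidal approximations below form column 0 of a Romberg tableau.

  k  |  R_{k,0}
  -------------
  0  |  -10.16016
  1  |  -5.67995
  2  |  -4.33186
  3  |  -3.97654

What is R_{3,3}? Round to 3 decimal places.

Richardson extrapolation on the trapezoidal column (denominator 4−1=3):
R_{1,1} = -5.67995 + (-5.67995 − (-10.16016))/3 = -4.18655
R_{2,1} = -4.33186 + (-4.33186 − (-5.67995))/3 = -3.88250
R_{3,1} = -3.97654 + (-3.97654 − (-4.33186))/3 = -3.85810
R_{2,2} = -3.88250 + (-3.88250 − (-4.18655))/15 = -3.86223
R_{3,2} = (16·(-3.85810) − (-3.88250)) / 15 = -3.85647
R_{3,3} = (64·(-3.85647) − (-3.86223)) / 63 = -3.85638
(Column j=1 coincides with Simpson's rule on the same nodes.)

-3.856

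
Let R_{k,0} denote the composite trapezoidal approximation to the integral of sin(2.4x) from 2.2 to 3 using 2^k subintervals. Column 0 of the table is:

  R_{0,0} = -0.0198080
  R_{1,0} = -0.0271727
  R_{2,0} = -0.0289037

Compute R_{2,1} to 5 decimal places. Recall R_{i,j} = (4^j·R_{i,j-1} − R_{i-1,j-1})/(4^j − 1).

-0.02948

R_{2,1} = (4·(-0.0289037) − (-0.0271727)) / 3 = -0.0294807
(Column j=1 coincides with Simpson's rule on the same nodes.)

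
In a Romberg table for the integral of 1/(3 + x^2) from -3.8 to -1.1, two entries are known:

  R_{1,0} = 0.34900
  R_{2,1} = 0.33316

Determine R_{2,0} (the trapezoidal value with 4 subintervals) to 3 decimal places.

From R_{2,1} = (4·R_{2,0} − R_{1,0})/3, solve for R_{2,0}:
4·R_{2,0} = 3·0.33316 + 0.34900 = 1.34848
R_{2,0} = 0.33712

0.337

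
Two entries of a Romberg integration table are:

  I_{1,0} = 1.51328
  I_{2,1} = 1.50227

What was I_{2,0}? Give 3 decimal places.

1.505

From I_{2,1} = (4·I_{2,0} − I_{1,0})/3, solve for I_{2,0}:
4·I_{2,0} = 3·1.50227 + 1.51328 = 6.02009
I_{2,0} = 1.50502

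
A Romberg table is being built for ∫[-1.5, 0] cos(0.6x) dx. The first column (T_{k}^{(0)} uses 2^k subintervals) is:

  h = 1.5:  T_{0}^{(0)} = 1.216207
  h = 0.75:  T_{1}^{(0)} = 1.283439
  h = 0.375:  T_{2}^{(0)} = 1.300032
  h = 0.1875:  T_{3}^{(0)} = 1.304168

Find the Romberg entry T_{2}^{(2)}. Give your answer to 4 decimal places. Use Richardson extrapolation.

1.3055

Richardson extrapolation on the trapezoidal column (denominator 4−1=3):
T_{1}^{(1)} = 1.283439 + (1.283439 − 1.216207)/3 = 1.305850
T_{2}^{(1)} = (4·1.300032 − 1.283439) / 3 = 1.305563
T_{2}^{(2)} = 1.305563 + (1.305563 − 1.305850)/15 = 1.305544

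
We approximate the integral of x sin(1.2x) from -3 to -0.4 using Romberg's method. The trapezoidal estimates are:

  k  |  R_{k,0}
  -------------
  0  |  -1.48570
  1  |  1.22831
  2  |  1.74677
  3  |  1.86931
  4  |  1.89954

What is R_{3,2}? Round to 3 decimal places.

1.910

R_{2,1} = 1.74677 + (1.74677 − 1.22831)/3 = 1.91959
R_{3,1} = (4·1.86931 − 1.74677) / 3 = 1.91016
R_{3,2} = (16·1.91016 − 1.91959) / 15 = 1.90953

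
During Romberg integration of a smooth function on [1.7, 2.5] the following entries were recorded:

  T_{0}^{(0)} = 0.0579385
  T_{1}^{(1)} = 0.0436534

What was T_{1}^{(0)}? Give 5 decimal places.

0.04722

From T_{1}^{(1)} = (4·T_{1}^{(0)} − T_{0}^{(0)})/3, solve for T_{1}^{(0)}:
4·T_{1}^{(0)} = 3·0.0436534 + 0.0579385 = 0.1888987
T_{1}^{(0)} = 0.0472247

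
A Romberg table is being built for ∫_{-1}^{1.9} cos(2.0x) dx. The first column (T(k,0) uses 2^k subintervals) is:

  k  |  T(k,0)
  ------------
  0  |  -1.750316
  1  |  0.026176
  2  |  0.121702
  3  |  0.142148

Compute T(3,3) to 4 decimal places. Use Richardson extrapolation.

Richardson extrapolation on the trapezoidal column (denominator 4−1=3):
T(1,1) = 0.026176 + (0.026176 − (-1.750316))/3 = 0.618340
T(2,1) = (4·0.121702 − 0.026176) / 3 = 0.153544
T(3,1) = 0.142148 + (0.142148 − 0.121702)/3 = 0.148963
T(2,2) = (16·0.153544 − 0.618340) / 15 = 0.122558
T(3,2) = (16·0.148963 − 0.153544) / 15 = 0.148658
T(3,3) = 0.148658 + (0.148658 − 0.122558)/63 = 0.149072

0.1491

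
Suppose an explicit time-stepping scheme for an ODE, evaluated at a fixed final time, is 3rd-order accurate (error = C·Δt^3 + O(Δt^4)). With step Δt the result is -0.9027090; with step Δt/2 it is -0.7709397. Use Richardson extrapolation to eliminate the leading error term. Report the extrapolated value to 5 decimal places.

Extrapolated value = (8·A(Δt/2) − A(Δt)) / (8 − 1)
= (8·(-0.7709397) − (-0.9027090)) / 7
= -5.2648086 / 7 = -0.7521155

-0.75212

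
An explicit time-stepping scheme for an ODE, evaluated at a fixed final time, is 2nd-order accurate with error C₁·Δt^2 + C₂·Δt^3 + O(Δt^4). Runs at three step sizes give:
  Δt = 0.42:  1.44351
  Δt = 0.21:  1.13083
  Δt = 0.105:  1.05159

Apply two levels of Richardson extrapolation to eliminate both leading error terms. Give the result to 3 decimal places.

First eliminate the Δt^2 term (factor 2^2 = 4):
  B₁ = (4·1.13083 − 1.44351)/3 = 1.02660
  B₂ = (4·1.05159 − 1.13083)/3 = 1.02518
Then eliminate the Δt^3 term (factor 2^3 = 8):
  (8·1.02518 − 1.02660)/7 = 1.02498

1.025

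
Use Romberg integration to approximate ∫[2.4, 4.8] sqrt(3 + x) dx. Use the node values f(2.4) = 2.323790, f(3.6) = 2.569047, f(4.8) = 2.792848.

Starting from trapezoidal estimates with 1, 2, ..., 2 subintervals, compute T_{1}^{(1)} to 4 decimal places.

T_{0}^{(0)} (trapezoid, 1 panel, h=2.4000): 6.139966
T_{1}^{(0)} (trapezoid, 2 panels, h=1.2000): 6.152839
T_{1}^{(1)} = 6.152839 + (6.152839 − 6.139966)/3 = 6.157130

6.1571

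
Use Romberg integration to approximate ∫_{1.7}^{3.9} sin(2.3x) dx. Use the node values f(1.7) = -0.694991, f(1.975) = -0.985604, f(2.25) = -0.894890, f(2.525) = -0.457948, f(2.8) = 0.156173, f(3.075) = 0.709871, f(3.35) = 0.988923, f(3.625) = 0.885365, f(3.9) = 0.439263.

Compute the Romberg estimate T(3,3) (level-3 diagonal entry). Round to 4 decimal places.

0.0780

T(0,0) (trapezoid, 1 panel, h=2.2000): -0.281301
T(1,0) (trapezoid, 2 panels, h=1.1000): 0.031140
T(2,0) (trapezoid, 4 panels, h=0.5500): 0.067288
T(3,0) (trapezoid, 8 panels, h=0.2750): 0.075357
T(1,1) = 0.031140 + (0.031140 − (-0.281301))/3 = 0.135287
T(2,1) = 0.067288 + (0.067288 − 0.031140)/3 = 0.079337
T(3,1) = 0.075357 + (0.075357 − 0.067288)/3 = 0.078047
T(2,2) = 0.079337 + (0.079337 − 0.135287)/15 = 0.075607
T(3,2) = 0.078047 + (0.078047 − 0.079337)/15 = 0.077961
T(3,3) = 0.077961 + (0.077961 − 0.075607)/63 = 0.077998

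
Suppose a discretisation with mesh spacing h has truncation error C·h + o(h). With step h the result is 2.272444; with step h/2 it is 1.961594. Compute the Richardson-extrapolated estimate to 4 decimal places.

1.6507

Extrapolated value = (2·A(h/2) − A(h)) / (2 − 1)
= (2·1.961594 − 2.272444) / 1
= 1.650744 / 1 = 1.650744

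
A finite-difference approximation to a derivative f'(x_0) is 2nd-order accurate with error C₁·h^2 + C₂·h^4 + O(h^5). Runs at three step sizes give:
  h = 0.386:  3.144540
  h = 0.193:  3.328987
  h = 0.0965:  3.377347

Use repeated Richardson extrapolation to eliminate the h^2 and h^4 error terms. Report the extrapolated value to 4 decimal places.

3.3937

First eliminate the h^2 term (factor 2^2 = 4):
  B₁ = (4·3.328987 − 3.144540)/3 = 3.390469
  B₂ = (4·3.377347 − 3.328987)/3 = 3.393467
Then eliminate the h^4 term (factor 2^4 = 16):
  (16·3.393467 − 3.390469)/15 = 3.393667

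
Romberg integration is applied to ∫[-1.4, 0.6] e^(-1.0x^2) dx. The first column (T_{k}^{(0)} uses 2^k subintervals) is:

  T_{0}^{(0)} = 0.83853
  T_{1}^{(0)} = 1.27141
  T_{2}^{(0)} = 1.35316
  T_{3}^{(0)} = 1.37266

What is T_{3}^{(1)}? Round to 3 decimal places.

1.379

T_{3}^{(1)} = 1.37266 + (1.37266 − 1.35316)/3 = 1.37916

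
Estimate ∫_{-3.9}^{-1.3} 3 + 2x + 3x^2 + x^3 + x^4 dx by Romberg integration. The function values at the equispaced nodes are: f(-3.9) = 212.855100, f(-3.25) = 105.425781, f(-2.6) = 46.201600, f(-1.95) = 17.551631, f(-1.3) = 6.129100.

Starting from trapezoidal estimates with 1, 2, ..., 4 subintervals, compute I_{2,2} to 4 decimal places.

I_{0,0} (trapezoid, 1 panel, h=2.6000): 284.679460
I_{1,0} (trapezoid, 2 panels, h=1.3000): 202.401810
I_{2,0} (trapezoid, 4 panels, h=0.6500): 181.136223
I_{1,1} = 202.401810 + (202.401810 − 284.679460)/3 = 174.975927
I_{2,1} = 181.136223 + (181.136223 − 202.401810)/3 = 174.047694
I_{2,2} = 174.047694 + (174.047694 − 174.975927)/15 = 173.985812

173.9858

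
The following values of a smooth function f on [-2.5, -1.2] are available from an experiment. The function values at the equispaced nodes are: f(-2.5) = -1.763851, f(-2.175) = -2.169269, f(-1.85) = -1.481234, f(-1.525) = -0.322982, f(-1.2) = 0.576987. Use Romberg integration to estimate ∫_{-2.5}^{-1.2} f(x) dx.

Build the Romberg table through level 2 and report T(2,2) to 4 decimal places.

T(0,0) (trapezoid, 1 panel, h=1.3000): -0.771462
T(1,0) (trapezoid, 2 panels, h=0.6500): -1.348533
T(2,0) (trapezoid, 4 panels, h=0.3250): -1.484248
T(1,1) = -1.348533 + (-1.348533 − (-0.771462))/3 = -1.540890
T(2,1) = -1.484248 + (-1.484248 − (-1.348533))/3 = -1.529486
T(2,2) = -1.529486 + (-1.529486 − (-1.540890))/15 = -1.528726

-1.5287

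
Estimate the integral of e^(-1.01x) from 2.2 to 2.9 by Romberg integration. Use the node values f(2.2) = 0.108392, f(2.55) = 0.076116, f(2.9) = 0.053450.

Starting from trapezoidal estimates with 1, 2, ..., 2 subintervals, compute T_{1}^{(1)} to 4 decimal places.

T_{0}^{(0)} (trapezoid, 1 panel, h=0.7000): 0.056645
T_{1}^{(0)} (trapezoid, 2 panels, h=0.3500): 0.054963
T_{1}^{(1)} = 0.054963 + (0.054963 − 0.056645)/3 = 0.054402

0.0544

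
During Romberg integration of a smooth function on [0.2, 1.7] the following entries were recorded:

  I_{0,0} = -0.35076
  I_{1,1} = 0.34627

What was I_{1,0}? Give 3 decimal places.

0.172

From I_{1,1} = (4·I_{1,0} − I_{0,0})/3, solve for I_{1,0}:
4·I_{1,0} = 3·0.34627 + (-0.35076) = 0.68805
I_{1,0} = 0.17201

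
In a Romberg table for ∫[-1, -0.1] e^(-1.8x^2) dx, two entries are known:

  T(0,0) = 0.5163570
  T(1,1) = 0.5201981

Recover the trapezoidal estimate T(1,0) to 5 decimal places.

0.51924

From T(1,1) = (4·T(1,0) − T(0,0))/3, solve for T(1,0):
4·T(1,0) = 3·0.5201981 + 0.5163570 = 2.0769513
T(1,0) = 0.5192378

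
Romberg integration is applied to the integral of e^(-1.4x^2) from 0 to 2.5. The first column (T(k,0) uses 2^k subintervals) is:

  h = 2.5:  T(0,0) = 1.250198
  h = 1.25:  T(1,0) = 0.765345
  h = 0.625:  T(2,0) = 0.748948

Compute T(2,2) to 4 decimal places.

Richardson extrapolation on the trapezoidal column (denominator 4−1=3):
T(1,1) = 0.765345 + (0.765345 − 1.250198)/3 = 0.603727
T(2,1) = (4·0.748948 − 0.765345) / 3 = 0.743482
T(2,2) = (16·0.743482 − 0.603727) / 15 = 0.752799

0.7528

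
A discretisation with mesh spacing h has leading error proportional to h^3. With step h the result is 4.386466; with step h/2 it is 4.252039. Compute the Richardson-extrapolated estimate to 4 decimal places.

Extrapolated value = (8·A(h/2) − A(h)) / (8 − 1)
= (8·4.252039 − 4.386466) / 7
= 29.629846 / 7 = 4.232835

4.2328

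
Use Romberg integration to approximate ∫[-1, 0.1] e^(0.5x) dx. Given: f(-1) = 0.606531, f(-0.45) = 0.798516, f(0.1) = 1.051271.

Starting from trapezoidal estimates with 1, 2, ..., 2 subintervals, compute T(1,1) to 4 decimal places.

T(0,0) (trapezoid, 1 panel, h=1.1000): 0.911791
T(1,0) (trapezoid, 2 panels, h=0.5500): 0.895079
T(1,1) = 0.895079 + (0.895079 − 0.911791)/3 = 0.889508

0.8895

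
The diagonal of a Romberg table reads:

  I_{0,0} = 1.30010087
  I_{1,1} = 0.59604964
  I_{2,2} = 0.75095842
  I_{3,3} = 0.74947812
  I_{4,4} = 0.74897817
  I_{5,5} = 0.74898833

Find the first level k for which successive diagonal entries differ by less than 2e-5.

k = 5

|I_{1,1} − I_{0,0}| = 0.70405123 ≥ 2e-5
|I_{2,2} − I_{1,1}| = 0.15490878 ≥ 2e-5
|I_{3,3} − I_{2,2}| = 0.00148030 ≥ 2e-5
|I_{4,4} − I_{3,3}| = 0.00049995 ≥ 2e-5
|I_{5,5} − I_{4,4}| = 0.00001016 < 2e-5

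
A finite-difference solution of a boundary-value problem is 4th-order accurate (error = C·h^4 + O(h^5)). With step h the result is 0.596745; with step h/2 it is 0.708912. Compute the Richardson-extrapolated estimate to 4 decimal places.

The leading error scales as h^4; refining by a factor of 2 reduces it by 2^4 = 16.
Extrapolated value = (16·A(h/2) − A(h)) / (16 − 1)
= (16·0.708912 − 0.596745) / 15
= 10.745847 / 15 = 0.716390

0.7164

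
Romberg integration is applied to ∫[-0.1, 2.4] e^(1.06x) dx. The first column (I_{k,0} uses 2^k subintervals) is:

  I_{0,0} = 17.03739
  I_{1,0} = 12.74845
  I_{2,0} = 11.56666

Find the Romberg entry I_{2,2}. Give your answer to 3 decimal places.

11.163

I_{1,1} = 12.74845 + (12.74845 − 17.03739)/3 = 11.31880
I_{2,1} = 11.56666 + (11.56666 − 12.74845)/3 = 11.17273
I_{2,2} = 11.17273 + (11.17273 − 11.31880)/15 = 11.16299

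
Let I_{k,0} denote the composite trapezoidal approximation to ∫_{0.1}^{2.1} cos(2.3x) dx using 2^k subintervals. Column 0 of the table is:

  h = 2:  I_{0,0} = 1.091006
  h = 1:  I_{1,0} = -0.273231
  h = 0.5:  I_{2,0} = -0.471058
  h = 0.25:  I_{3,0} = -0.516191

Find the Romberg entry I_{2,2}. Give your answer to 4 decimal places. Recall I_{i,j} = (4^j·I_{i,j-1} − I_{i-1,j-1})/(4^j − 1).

I_{1,1} = -0.273231 + (-0.273231 − 1.091006)/3 = -0.727977
I_{2,1} = (4·(-0.471058) − (-0.273231)) / 3 = -0.537000
I_{2,2} = -0.537000 + (-0.537000 − (-0.727977))/15 = -0.524268

-0.5243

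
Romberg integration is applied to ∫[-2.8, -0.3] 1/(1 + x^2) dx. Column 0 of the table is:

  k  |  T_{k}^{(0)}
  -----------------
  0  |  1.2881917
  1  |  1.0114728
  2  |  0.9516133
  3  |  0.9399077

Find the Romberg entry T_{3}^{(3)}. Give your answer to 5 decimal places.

Richardson extrapolation on the trapezoidal column (denominator 4−1=3):
T_{1}^{(1)} = (4·1.0114728 − 1.2881917) / 3 = 0.9192332
T_{2}^{(1)} = (4·0.9516133 − 1.0114728) / 3 = 0.9316601
T_{3}^{(1)} = 0.9399077 + (0.9399077 − 0.9516133)/3 = 0.9360058
T_{2}^{(2)} = (16·0.9316601 − 0.9192332) / 15 = 0.9324886
T_{3}^{(2)} = 0.9360058 + (0.9360058 − 0.9316601)/15 = 0.9362955
T_{3}^{(3)} = 0.9362955 + (0.9362955 − 0.9324886)/63 = 0.9363559

0.93636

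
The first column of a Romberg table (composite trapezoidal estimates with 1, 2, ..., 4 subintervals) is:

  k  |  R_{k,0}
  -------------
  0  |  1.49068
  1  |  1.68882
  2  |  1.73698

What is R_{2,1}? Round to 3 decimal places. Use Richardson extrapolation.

1.753

Richardson extrapolation on the trapezoidal column (denominator 4−1=3):
R_{2,1} = 1.73698 + (1.73698 − 1.68882)/3 = 1.75303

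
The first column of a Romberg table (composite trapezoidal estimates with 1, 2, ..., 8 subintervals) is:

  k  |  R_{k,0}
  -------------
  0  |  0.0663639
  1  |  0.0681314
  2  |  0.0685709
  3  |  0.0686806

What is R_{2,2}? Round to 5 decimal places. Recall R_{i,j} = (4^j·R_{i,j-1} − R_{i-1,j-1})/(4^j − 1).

0.06872

R_{1,1} = 0.0681314 + (0.0681314 − 0.0663639)/3 = 0.0687206
R_{2,1} = 0.0685709 + (0.0685709 − 0.0681314)/3 = 0.0687174
R_{2,2} = (16·0.0687174 − 0.0687206) / 15 = 0.0687172
(Column j=1 coincides with Simpson's rule on the same nodes.)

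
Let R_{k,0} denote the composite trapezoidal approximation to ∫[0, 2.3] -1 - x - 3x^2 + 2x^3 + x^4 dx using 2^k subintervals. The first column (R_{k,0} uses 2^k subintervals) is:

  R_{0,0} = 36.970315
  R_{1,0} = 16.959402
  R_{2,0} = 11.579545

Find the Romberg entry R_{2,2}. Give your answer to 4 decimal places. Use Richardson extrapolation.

Richardson extrapolation on the trapezoidal column (denominator 4−1=3):
R_{1,1} = 16.959402 + (16.959402 − 36.970315)/3 = 10.289098
R_{2,1} = (4·11.579545 − 16.959402) / 3 = 9.786259
R_{2,2} = (16·9.786259 − 10.289098) / 15 = 9.752736

9.7527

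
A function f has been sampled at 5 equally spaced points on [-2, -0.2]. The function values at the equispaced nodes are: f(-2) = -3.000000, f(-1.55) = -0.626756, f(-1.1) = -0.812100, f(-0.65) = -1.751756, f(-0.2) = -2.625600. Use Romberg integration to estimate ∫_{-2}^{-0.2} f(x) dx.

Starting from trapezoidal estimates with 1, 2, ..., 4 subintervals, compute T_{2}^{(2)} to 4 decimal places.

T_{0}^{(0)} (trapezoid, 1 panel, h=1.8000): -5.063040
T_{1}^{(0)} (trapezoid, 2 panels, h=0.9000): -3.262410
T_{2}^{(0)} (trapezoid, 4 panels, h=0.4500): -2.701535
T_{1}^{(1)} = -3.262410 + (-3.262410 − (-5.063040))/3 = -2.662200
T_{2}^{(1)} = -2.701535 + (-2.701535 − (-3.262410))/3 = -2.514577
T_{2}^{(2)} = -2.514577 + (-2.514577 − (-2.662200))/15 = -2.504735

-2.5047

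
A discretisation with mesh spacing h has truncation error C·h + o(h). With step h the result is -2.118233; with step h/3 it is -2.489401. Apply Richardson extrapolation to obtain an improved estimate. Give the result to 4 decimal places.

Extrapolated value = (3·A(h/3) − A(h)) / (3 − 1)
= (3·(-2.489401) − (-2.118233)) / 2
= -5.349970 / 2 = -2.674985

-2.6750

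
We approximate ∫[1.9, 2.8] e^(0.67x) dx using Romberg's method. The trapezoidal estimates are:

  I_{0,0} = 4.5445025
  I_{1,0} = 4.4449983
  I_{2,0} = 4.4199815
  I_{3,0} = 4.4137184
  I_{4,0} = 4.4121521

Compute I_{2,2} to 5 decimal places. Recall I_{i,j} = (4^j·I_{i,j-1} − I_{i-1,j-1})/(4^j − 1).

I_{1,1} = 4.4449983 + (4.4449983 − 4.5445025)/3 = 4.4118302
I_{2,1} = 4.4199815 + (4.4199815 − 4.4449983)/3 = 4.4116426
I_{2,2} = (16·4.4116426 − 4.4118302) / 15 = 4.4116301

4.41163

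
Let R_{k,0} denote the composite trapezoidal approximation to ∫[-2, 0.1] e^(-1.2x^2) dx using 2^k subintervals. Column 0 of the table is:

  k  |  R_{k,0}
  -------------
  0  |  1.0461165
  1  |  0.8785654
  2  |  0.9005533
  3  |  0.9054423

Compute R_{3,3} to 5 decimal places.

0.90691

R_{1,1} = (4·0.8785654 − 1.0461165) / 3 = 0.8227150
R_{2,1} = (4·0.9005533 − 0.8785654) / 3 = 0.9078826
R_{3,1} = 0.9054423 + (0.9054423 − 0.9005533)/3 = 0.9070720
R_{2,2} = 0.9078826 + (0.9078826 − 0.8227150)/15 = 0.9135604
R_{3,2} = (16·0.9070720 − 0.9078826) / 15 = 0.9070180
R_{3,3} = 0.9070180 + (0.9070180 − 0.9135604)/63 = 0.9069142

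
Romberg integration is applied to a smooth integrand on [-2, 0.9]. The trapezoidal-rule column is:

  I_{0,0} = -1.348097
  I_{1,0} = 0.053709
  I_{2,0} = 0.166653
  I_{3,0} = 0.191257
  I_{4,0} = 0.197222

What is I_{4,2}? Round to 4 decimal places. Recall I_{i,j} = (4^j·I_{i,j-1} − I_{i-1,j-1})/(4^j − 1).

I_{3,1} = (4·0.191257 − 0.166653) / 3 = 0.199458
I_{4,1} = (4·0.197222 − 0.191257) / 3 = 0.199210
I_{4,2} = (16·0.199210 − 0.199458) / 15 = 0.199193

0.1992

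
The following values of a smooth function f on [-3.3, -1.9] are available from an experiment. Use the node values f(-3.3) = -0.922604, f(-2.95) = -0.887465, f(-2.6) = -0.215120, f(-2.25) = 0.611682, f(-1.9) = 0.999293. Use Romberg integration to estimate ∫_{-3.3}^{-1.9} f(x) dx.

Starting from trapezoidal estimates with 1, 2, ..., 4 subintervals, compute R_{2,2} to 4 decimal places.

-0.1691

R_{0,0} (trapezoid, 1 panel, h=1.4000): 0.053682
R_{1,0} (trapezoid, 2 panels, h=0.7000): -0.123743
R_{2,0} (trapezoid, 4 panels, h=0.3500): -0.158395
R_{1,1} = -0.123743 + (-0.123743 − 0.053682)/3 = -0.182885
R_{2,1} = -0.158395 + (-0.158395 − (-0.123743))/3 = -0.169946
R_{2,2} = -0.169946 + (-0.169946 − (-0.182885))/15 = -0.169083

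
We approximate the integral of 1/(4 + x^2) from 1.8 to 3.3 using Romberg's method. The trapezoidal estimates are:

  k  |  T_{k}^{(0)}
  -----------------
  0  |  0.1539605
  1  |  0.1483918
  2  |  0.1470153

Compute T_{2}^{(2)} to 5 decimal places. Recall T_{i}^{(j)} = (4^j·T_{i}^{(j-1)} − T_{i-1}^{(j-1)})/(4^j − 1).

Richardson extrapolation on the trapezoidal column (denominator 4−1=3):
T_{1}^{(1)} = 0.1483918 + (0.1483918 − 0.1539605)/3 = 0.1465356
T_{2}^{(1)} = 0.1470153 + (0.1470153 − 0.1483918)/3 = 0.1465565
T_{2}^{(2)} = 0.1465565 + (0.1465565 − 0.1465356)/15 = 0.1465579

0.14656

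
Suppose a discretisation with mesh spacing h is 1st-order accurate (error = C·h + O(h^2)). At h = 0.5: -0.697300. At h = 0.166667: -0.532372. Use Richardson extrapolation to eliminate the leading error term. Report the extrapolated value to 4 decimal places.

The leading error scales as h; refining by a factor of 3 reduces it by 3^1 = 3.
Extrapolated value = (3·A(h/3) − A(h)) / (3 − 1)
= (3·(-0.532372) − (-0.697300)) / 2
= -0.899816 / 2 = -0.449908

-0.4499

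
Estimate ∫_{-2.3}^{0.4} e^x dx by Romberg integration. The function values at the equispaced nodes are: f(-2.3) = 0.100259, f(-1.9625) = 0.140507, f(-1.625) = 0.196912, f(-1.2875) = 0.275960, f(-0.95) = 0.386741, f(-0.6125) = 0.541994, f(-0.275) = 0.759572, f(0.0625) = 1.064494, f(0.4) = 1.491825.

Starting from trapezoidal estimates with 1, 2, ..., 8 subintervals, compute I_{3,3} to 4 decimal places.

1.3916

I_{0,0} (trapezoid, 1 panel, h=2.7000): 2.149313
I_{1,0} (trapezoid, 2 panels, h=1.3500): 1.596757
I_{2,0} (trapezoid, 4 panels, h=0.6750): 1.444005
I_{3,0} (trapezoid, 8 panels, h=0.3375): 1.404750
I_{1,1} = 1.596757 + (1.596757 − 2.149313)/3 = 1.412572
I_{2,1} = 1.444005 + (1.444005 − 1.596757)/3 = 1.393088
I_{3,1} = 1.404750 + (1.404750 − 1.444005)/3 = 1.391665
I_{2,2} = 1.393088 + (1.393088 − 1.412572)/15 = 1.391789
I_{3,2} = 1.391665 + (1.391665 − 1.393088)/15 = 1.391570
I_{3,3} = 1.391570 + (1.391570 − 1.391789)/63 = 1.391567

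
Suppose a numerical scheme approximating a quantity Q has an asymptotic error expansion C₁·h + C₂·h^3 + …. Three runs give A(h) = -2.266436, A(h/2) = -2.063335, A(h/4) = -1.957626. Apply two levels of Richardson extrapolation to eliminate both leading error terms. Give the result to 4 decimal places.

-1.8507

First eliminate the h term (factor 2^1 = 2):
  B₁ = (2·(-2.063335) − (-2.266436))/1 = -1.860234
  B₂ = (2·(-1.957626) − (-2.063335))/1 = -1.851917
Then eliminate the h^3 term (factor 2^3 = 8):
  (8·(-1.851917) − (-1.860234))/7 = -1.850729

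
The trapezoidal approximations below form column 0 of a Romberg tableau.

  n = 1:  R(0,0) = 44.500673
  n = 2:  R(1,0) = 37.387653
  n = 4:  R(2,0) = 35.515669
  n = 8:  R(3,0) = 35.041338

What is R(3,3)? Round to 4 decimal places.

R(1,1) = (4·37.387653 − 44.500673) / 3 = 35.016646
R(2,1) = (4·35.515669 − 37.387653) / 3 = 34.891674
R(3,1) = 35.041338 + (35.041338 − 35.515669)/3 = 34.883228
R(2,2) = (16·34.891674 − 35.016646) / 15 = 34.883343
R(3,2) = 34.883228 + (34.883228 − 34.891674)/15 = 34.882665
R(3,3) = (64·34.882665 − 34.883343) / 63 = 34.882654
(Column j=1 coincides with Simpson's rule on the same nodes.)

34.8827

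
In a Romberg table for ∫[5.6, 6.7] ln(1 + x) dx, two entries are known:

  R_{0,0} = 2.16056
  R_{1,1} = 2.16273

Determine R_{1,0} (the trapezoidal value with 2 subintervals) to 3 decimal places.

2.162

From R_{1,1} = (4·R_{1,0} − R_{0,0})/3, solve for R_{1,0}:
4·R_{1,0} = 3·2.16273 + 2.16056 = 8.64875
R_{1,0} = 2.16219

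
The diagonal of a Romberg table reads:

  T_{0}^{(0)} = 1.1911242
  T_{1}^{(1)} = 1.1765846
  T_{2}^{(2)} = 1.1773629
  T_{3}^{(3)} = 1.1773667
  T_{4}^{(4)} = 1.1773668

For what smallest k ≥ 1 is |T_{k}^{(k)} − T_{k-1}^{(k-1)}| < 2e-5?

|T_{1}^{(1)} − T_{0}^{(0)}| = 0.0145396 ≥ 2e-5
|T_{2}^{(2)} − T_{1}^{(1)}| = 0.0007783 ≥ 2e-5
|T_{3}^{(3)} − T_{2}^{(2)}| = 0.0000038 < 2e-5

k = 3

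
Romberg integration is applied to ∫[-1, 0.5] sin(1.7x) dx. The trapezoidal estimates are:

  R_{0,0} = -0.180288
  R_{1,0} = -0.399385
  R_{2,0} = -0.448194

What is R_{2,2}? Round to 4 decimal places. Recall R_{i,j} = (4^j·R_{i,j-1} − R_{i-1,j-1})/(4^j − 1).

R_{1,1} = (4·(-0.399385) − (-0.180288)) / 3 = -0.472417
R_{2,1} = (4·(-0.448194) − (-0.399385)) / 3 = -0.464464
R_{2,2} = (16·(-0.464464) − (-0.472417)) / 15 = -0.463934

-0.4639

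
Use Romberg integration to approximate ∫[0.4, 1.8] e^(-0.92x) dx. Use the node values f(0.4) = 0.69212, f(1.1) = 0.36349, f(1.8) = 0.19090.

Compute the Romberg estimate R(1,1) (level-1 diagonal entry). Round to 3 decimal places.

0.545

R(0,0) (trapezoid, 1 panel, h=1.4000): 0.61811
R(1,0) (trapezoid, 2 panels, h=0.7000): 0.56350
R(1,1) = 0.56350 + (0.56350 − 0.61811)/3 = 0.54530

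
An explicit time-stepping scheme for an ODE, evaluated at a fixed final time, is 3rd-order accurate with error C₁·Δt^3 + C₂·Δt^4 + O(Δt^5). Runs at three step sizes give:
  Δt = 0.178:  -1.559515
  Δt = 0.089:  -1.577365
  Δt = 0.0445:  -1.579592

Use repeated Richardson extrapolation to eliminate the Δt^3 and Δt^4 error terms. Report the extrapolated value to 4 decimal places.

-1.5799

First eliminate the Δt^3 term (factor 2^3 = 8):
  B₁ = (8·(-1.577365) − (-1.559515))/7 = -1.579915
  B₂ = (8·(-1.579592) − (-1.577365))/7 = -1.579910
Then eliminate the Δt^4 term (factor 2^4 = 16):
  (16·(-1.579910) − (-1.579915))/15 = -1.579910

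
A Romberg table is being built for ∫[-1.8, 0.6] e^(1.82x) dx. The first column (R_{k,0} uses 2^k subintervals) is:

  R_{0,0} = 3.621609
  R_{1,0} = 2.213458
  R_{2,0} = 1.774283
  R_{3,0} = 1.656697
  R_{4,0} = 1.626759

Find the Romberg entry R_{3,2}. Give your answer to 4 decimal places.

1.6168

Richardson extrapolation on the trapezoidal column (denominator 4−1=3):
R_{2,1} = 1.774283 + (1.774283 − 2.213458)/3 = 1.627891
R_{3,1} = (4·1.656697 − 1.774283) / 3 = 1.617502
R_{3,2} = (16·1.617502 − 1.627891) / 15 = 1.616809
(Column j=1 coincides with Simpson's rule on the same nodes.)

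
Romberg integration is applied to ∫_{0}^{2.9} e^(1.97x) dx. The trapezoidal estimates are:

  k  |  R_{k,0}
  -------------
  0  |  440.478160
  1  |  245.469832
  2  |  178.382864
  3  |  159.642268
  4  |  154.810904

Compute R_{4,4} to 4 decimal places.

Richardson extrapolation on the trapezoidal column (denominator 4−1=3):
R_{1,1} = (4·245.469832 − 440.478160) / 3 = 180.467056
R_{2,1} = 178.382864 + (178.382864 − 245.469832)/3 = 156.020541
R_{3,1} = (4·159.642268 − 178.382864) / 3 = 153.395403
R_{4,1} = 154.810904 + (154.810904 − 159.642268)/3 = 153.200449
R_{2,2} = (16·156.020541 − 180.467056) / 15 = 154.390773
R_{3,2} = (16·153.395403 − 156.020541) / 15 = 153.220394
R_{4,2} = (16·153.200449 − 153.395403) / 15 = 153.187452
R_{3,3} = (64·153.220394 − 154.390773) / 63 = 153.201817
R_{4,3} = 153.187452 + (153.187452 − 153.220394)/63 = 153.186929
R_{4,4} = (256·153.186929 − 153.201817) / 255 = 153.186871

153.1869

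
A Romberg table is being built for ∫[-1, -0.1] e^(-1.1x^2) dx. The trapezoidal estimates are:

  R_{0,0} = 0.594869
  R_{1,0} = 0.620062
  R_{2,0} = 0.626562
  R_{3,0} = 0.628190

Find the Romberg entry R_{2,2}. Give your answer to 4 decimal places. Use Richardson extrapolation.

0.6287

Richardson extrapolation on the trapezoidal column (denominator 4−1=3):
R_{1,1} = 0.620062 + (0.620062 − 0.594869)/3 = 0.628460
R_{2,1} = 0.626562 + (0.626562 − 0.620062)/3 = 0.628729
R_{2,2} = (16·0.628729 − 0.628460) / 15 = 0.628747
(Column j=1 coincides with Simpson's rule on the same nodes.)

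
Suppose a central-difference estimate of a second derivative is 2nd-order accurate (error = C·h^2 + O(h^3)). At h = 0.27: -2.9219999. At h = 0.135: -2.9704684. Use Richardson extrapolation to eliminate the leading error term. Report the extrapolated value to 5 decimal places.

The leading error scales as h^2; refining by a factor of 2 reduces it by 2^2 = 4.
Extrapolated value = (4·A(h/2) − A(h)) / (4 − 1)
= (4·(-2.9704684) − (-2.9219999)) / 3
= -8.9598737 / 3 = -2.9866246

-2.98662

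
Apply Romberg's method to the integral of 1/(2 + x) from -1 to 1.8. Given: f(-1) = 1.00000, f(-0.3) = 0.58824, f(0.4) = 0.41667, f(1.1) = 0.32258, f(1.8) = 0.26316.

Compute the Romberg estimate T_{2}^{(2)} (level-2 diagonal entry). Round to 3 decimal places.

T_{0}^{(0)} (trapezoid, 1 panel, h=2.8000): 1.76842
T_{1}^{(0)} (trapezoid, 2 panels, h=1.4000): 1.46755
T_{2}^{(0)} (trapezoid, 4 panels, h=0.7000): 1.37135
T_{1}^{(1)} = 1.46755 + (1.46755 − 1.76842)/3 = 1.36726
T_{2}^{(1)} = 1.37135 + (1.37135 − 1.46755)/3 = 1.33928
T_{2}^{(2)} = 1.33928 + (1.33928 − 1.36726)/15 = 1.33741

1.337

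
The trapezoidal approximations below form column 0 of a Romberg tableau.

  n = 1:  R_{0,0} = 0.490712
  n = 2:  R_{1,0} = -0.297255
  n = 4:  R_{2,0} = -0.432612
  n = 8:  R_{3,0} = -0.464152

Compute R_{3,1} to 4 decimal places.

-0.4747

Richardson extrapolation on the trapezoidal column (denominator 4−1=3):
R_{3,1} = (4·(-0.464152) − (-0.432612)) / 3 = -0.474665
(Column j=1 coincides with Simpson's rule on the same nodes.)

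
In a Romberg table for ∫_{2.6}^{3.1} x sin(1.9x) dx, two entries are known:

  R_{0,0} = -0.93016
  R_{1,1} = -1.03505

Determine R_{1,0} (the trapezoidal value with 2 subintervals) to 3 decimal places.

-1.009

From R_{1,1} = (4·R_{1,0} − R_{0,0})/3, solve for R_{1,0}:
4·R_{1,0} = 3·(-1.03505) + (-0.93016) = -4.03531
R_{1,0} = -1.00883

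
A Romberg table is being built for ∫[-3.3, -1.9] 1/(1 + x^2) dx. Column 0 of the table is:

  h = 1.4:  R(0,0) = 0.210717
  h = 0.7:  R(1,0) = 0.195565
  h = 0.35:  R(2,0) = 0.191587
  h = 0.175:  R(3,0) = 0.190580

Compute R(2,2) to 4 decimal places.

R(1,1) = (4·0.195565 − 0.210717) / 3 = 0.190514
R(2,1) = (4·0.191587 − 0.195565) / 3 = 0.190261
R(2,2) = 0.190261 + (0.190261 − 0.190514)/15 = 0.190244

0.1902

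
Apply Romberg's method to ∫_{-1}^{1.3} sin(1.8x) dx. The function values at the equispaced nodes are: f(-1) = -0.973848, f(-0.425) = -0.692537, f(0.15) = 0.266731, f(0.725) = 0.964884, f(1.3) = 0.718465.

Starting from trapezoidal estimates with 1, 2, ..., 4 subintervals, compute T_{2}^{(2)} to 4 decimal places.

0.2588

T_{0}^{(0)} (trapezoid, 1 panel, h=2.3000): -0.293690
T_{1}^{(0)} (trapezoid, 2 panels, h=1.1500): 0.159895
T_{2}^{(0)} (trapezoid, 4 panels, h=0.5750): 0.236547
T_{1}^{(1)} = 0.159895 + (0.159895 − (-0.293690))/3 = 0.311090
T_{2}^{(1)} = 0.236547 + (0.236547 − 0.159895)/3 = 0.262098
T_{2}^{(2)} = 0.262098 + (0.262098 − 0.311090)/15 = 0.258832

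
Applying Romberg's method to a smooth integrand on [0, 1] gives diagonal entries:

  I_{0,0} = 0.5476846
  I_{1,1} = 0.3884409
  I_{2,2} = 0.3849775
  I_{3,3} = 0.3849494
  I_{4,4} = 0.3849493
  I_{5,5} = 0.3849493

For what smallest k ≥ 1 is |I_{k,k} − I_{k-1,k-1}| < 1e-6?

|I_{1,1} − I_{0,0}| = 0.1592437 ≥ 1e-6
|I_{2,2} − I_{1,1}| = 0.0034634 ≥ 1e-6
|I_{3,3} − I_{2,2}| = 0.0000281 ≥ 1e-6
|I_{4,4} − I_{3,3}| = 0.0000001 < 1e-6

k = 4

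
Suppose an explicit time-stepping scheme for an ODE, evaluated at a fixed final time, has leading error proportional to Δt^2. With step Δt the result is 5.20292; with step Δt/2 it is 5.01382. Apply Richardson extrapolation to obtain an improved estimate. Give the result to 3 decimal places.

The leading error scales as Δt^2; refining by a factor of 2 reduces it by 2^2 = 4.
Extrapolated value = (4·A(Δt/2) − A(Δt)) / (4 − 1)
= (4·5.01382 − 5.20292) / 3
= 14.85236 / 3 = 4.95079

4.951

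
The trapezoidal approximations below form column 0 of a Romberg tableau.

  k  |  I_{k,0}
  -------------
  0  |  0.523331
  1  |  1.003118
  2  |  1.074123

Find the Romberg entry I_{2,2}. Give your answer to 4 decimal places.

1.0934

I_{1,1} = (4·1.003118 − 0.523331) / 3 = 1.163047
I_{2,1} = 1.074123 + (1.074123 − 1.003118)/3 = 1.097791
I_{2,2} = (16·1.097791 − 1.163047) / 15 = 1.093441
(Column j=1 coincides with Simpson's rule on the same nodes.)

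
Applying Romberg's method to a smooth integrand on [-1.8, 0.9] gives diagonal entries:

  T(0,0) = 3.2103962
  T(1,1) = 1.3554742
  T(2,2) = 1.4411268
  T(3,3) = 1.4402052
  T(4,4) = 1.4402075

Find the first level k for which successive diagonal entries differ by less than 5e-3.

k = 3

|T(1,1) − T(0,0)| = 1.8549220 ≥ 5e-3
|T(2,2) − T(1,1)| = 0.0856526 ≥ 5e-3
|T(3,3) − T(2,2)| = 0.0009216 < 5e-3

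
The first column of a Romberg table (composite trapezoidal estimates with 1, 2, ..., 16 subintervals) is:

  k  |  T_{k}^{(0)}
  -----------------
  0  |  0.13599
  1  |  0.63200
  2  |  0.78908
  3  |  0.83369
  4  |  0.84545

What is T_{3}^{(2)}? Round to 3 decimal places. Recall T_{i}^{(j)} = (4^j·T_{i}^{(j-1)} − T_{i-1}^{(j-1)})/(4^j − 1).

T_{2}^{(1)} = (4·0.78908 − 0.63200) / 3 = 0.84144
T_{3}^{(1)} = (4·0.83369 − 0.78908) / 3 = 0.84856
T_{3}^{(2)} = 0.84856 + (0.84856 − 0.84144)/15 = 0.84903

0.849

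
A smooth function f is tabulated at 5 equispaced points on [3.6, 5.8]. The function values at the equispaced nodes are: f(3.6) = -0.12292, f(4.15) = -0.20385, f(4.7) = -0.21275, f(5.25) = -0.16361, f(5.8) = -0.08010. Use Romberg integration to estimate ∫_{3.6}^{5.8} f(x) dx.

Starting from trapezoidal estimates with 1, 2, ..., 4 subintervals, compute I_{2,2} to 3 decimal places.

-0.385

I_{0,0} (trapezoid, 1 panel, h=2.2000): -0.22332
I_{1,0} (trapezoid, 2 panels, h=1.1000): -0.34569
I_{2,0} (trapezoid, 4 panels, h=0.5500): -0.37495
I_{1,1} = -0.34569 + (-0.34569 − (-0.22332))/3 = -0.38648
I_{2,1} = -0.37495 + (-0.37495 − (-0.34569))/3 = -0.38470
I_{2,2} = -0.38470 + (-0.38470 − (-0.38648))/15 = -0.38458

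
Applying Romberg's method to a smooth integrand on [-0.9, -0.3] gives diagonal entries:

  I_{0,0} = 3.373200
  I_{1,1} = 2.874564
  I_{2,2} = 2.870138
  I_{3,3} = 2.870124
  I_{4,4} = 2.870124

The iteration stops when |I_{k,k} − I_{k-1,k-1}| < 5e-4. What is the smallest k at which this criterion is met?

k = 3

|I_{1,1} − I_{0,0}| = 0.498636 ≥ 5e-4
|I_{2,2} − I_{1,1}| = 0.004426 ≥ 5e-4
|I_{3,3} − I_{2,2}| = 0.000014 < 5e-4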